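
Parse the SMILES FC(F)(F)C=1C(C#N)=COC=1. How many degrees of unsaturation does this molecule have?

5

Degree of unsaturation = (number of rings) + (number of π bonds).
Ring closures in the SMILES: 1.
π bonds: 2 double bonds (each 1 DoU), 1 triple bond (each 2 DoU) → 4 DoU from unsaturation.
Total DoU = 1 + 4 = 5.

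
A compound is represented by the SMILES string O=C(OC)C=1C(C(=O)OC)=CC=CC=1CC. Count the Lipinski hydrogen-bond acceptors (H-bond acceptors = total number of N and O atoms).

4

N atoms: 0; O atoms: 4.
Lipinski HBA = 0 + 4 = 4.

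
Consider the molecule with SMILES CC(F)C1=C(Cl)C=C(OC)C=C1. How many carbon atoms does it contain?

9

Count every carbon token in the SMILES (each C, including those in ring-closure positions and inside branches).
Carbon count: 9.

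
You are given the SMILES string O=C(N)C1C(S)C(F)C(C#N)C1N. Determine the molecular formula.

Walk through each heavy atom and fill implicit hydrogens from standard valence (C 4, N 3, O 2, S 2, halogen 1):
  atom 1: O, bond orders sum to 2 (valence 2) → 0 H
  atom 2: C, bond orders sum to 4 (valence 4) → 0 H
  atom 3: N, bond orders sum to 1 (valence 3) → 2 H
  atom 4: C, bond orders sum to 3 (valence 4) → 1 H
  atom 5: C, bond orders sum to 3 (valence 4) → 1 H
  atom 6: S, bond orders sum to 1 (valence 2) → 1 H
  atom 7: C, bond orders sum to 3 (valence 4) → 1 H
  atom 8: F (halogen, monovalent) → 0 H
  atom 9: C, bond orders sum to 3 (valence 4) → 1 H
  atom 10: C, bond orders sum to 4 (valence 4) → 0 H
  atom 11: N, bond orders sum to 3 (valence 3) → 0 H
  atom 12: C, bond orders sum to 3 (valence 4) → 1 H
  atom 13: N, bond orders sum to 1 (valence 3) → 2 H
Totals → C:7, H:10, F:1, N:3, O:1, S:1.
In Hill order: C7H10FN3OS.

C7H10FN3OS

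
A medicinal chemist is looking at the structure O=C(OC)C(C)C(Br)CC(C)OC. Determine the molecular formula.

C9H17BrO3

Walk through each heavy atom and fill implicit hydrogens from standard valence (C 4, N 3, O 2, S 2, halogen 1):
  atom 1: O, bond orders sum to 2 (valence 2) → 0 H
  atom 2: C, bond orders sum to 4 (valence 4) → 0 H
  atom 3: O, bond orders sum to 2 (valence 2) → 0 H
  atom 4: C, bond orders sum to 1 (valence 4) → 3 H
  atom 5: C, bond orders sum to 3 (valence 4) → 1 H
  atom 6: C, bond orders sum to 1 (valence 4) → 3 H
  atom 7: C, bond orders sum to 3 (valence 4) → 1 H
  atom 8: Br (halogen, monovalent) → 0 H
  atom 9: C, bond orders sum to 2 (valence 4) → 2 H
  atom 10: C, bond orders sum to 3 (valence 4) → 1 H
  atom 11: C, bond orders sum to 1 (valence 4) → 3 H
  atom 12: O, bond orders sum to 2 (valence 2) → 0 H
  atom 13: C, bond orders sum to 1 (valence 4) → 3 H
Totals → C:9, H:17, Br:1, O:3.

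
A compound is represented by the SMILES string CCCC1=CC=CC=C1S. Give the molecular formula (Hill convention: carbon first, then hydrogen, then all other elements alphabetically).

C9H12S

Walk through each heavy atom and fill implicit hydrogens from standard valence (C 4, N 3, O 2, S 2, halogen 1):
  atom 1: C, bond orders sum to 1 (valence 4) → 3 H
  atom 2: C, bond orders sum to 2 (valence 4) → 2 H
  atom 3: C, bond orders sum to 2 (valence 4) → 2 H
  atom 4: C, bond orders sum to 4 (valence 4) → 0 H
  atom 5: C, bond orders sum to 3 (valence 4) → 1 H
  atom 6: C, bond orders sum to 3 (valence 4) → 1 H
  atom 7: C, bond orders sum to 3 (valence 4) → 1 H
  atom 8: C, bond orders sum to 3 (valence 4) → 1 H
  atom 9: C, bond orders sum to 4 (valence 4) → 0 H
  atom 10: S, bond orders sum to 1 (valence 2) → 1 H
Totals → C:9, H:12, S:1.
In Hill order: C9H12S.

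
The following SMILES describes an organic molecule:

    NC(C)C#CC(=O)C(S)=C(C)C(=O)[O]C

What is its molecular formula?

C10H13NO3S

Walk through each heavy atom and fill implicit hydrogens from standard valence (C 4, N 3, O 2, S 2, halogen 1):
  atom 1: N, bond orders sum to 1 (valence 3) → 2 H
  atom 2: C, bond orders sum to 3 (valence 4) → 1 H
  atom 3: C, bond orders sum to 1 (valence 4) → 3 H
  atom 4: C, bond orders sum to 4 (valence 4) → 0 H
  atom 5: C, bond orders sum to 4 (valence 4) → 0 H
  atom 6: C, bond orders sum to 4 (valence 4) → 0 H
  atom 7: O, bond orders sum to 2 (valence 2) → 0 H
  atom 8: C, bond orders sum to 4 (valence 4) → 0 H
  atom 9: S, bond orders sum to 1 (valence 2) → 1 H
  atom 10: C, bond orders sum to 4 (valence 4) → 0 H
  atom 11: C, bond orders sum to 1 (valence 4) → 3 H
  atom 12: C, bond orders sum to 4 (valence 4) → 0 H
  atom 13: O, bond orders sum to 2 (valence 2) → 0 H
  atom 14: O with explicit H count 0
  atom 15: C, bond orders sum to 1 (valence 4) → 3 H
Totals → C:10, H:13, N:1, O:3, S:1.
In Hill order: C10H13NO3S.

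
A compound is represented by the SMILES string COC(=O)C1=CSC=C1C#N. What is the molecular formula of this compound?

C7H5NO2S

Walk through each heavy atom and fill implicit hydrogens from standard valence (C 4, N 3, O 2, S 2, halogen 1):
  atom 1: C, bond orders sum to 1 (valence 4) → 3 H
  atom 2: O, bond orders sum to 2 (valence 2) → 0 H
  atom 3: C, bond orders sum to 4 (valence 4) → 0 H
  atom 4: O, bond orders sum to 2 (valence 2) → 0 H
  atom 5: C, bond orders sum to 4 (valence 4) → 0 H
  atom 6: C, bond orders sum to 3 (valence 4) → 1 H
  atom 7: S, bond orders sum to 2 (valence 2) → 0 H
  atom 8: C, bond orders sum to 3 (valence 4) → 1 H
  atom 9: C, bond orders sum to 4 (valence 4) → 0 H
  atom 10: C, bond orders sum to 4 (valence 4) → 0 H
  atom 11: N, bond orders sum to 3 (valence 3) → 0 H
Totals → C:7, H:5, N:1, O:2, S:1.
In Hill order: C7H5NO2S.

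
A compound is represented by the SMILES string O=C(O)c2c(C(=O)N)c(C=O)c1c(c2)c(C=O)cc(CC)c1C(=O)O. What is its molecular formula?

Walk through each heavy atom and fill implicit hydrogens from standard valence (C 4, N 3, O 2, S 2, halogen 1); for lowercase aromatic atoms, an aromatic c carries 1 H when it has two neighbours and 0 H with three, and aromatic n carries 0 H:
  atom 1: O, bond orders sum to 2 (valence 2) → 0 H
  atom 2: C, bond orders sum to 4 (valence 4) → 0 H
  atom 3: O, bond orders sum to 1 (valence 2) → 1 H
  atom 4: aromatic c, 3 neighbours → 0 H
  atom 5: aromatic c, 3 neighbours → 0 H
  atom 6: C, bond orders sum to 4 (valence 4) → 0 H
  atom 7: O, bond orders sum to 2 (valence 2) → 0 H
  atom 8: N, bond orders sum to 1 (valence 3) → 2 H
  atom 9: aromatic c, 3 neighbours → 0 H
  atom 10: C, bond orders sum to 3 (valence 4) → 1 H
  atom 11: O, bond orders sum to 2 (valence 2) → 0 H
  atom 12: aromatic c, 3 neighbours → 0 H
  atom 13: aromatic c, 3 neighbours → 0 H
  atom 14: aromatic c, 2 neighbours → 1 H
  atom 15: aromatic c, 3 neighbours → 0 H
  atom 16: C, bond orders sum to 3 (valence 4) → 1 H
  atom 17: O, bond orders sum to 2 (valence 2) → 0 H
  atom 18: aromatic c, 2 neighbours → 1 H
  atom 19: aromatic c, 3 neighbours → 0 H
  atom 20: C, bond orders sum to 2 (valence 4) → 2 H
  atom 21: C, bond orders sum to 1 (valence 4) → 3 H
  atom 22: aromatic c, 3 neighbours → 0 H
  atom 23: C, bond orders sum to 4 (valence 4) → 0 H
  atom 24: O, bond orders sum to 2 (valence 2) → 0 H
  atom 25: O, bond orders sum to 1 (valence 2) → 1 H
Totals → C:17, H:13, N:1, O:7.

C17H13NO7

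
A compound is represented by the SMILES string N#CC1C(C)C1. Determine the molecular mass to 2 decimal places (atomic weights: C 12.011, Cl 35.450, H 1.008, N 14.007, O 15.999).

First, the molecular formula is C5H7N (counting implicit H from valence).
  C: 5 × 12.011 = 60.055
  H: 7 × 1.008 = 7.056
  N: 1 × 14.007 = 14.007
Sum: 5×12.011 + 7×1.008 + 1×14.007 = 81.118 → 81.12 g/mol.

81.12 g/mol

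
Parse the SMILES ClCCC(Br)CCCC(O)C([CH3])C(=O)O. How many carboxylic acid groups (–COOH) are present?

1

The carboxylic acid motif appears at heavy-atom position 13 in the SMILES.
Other groups present: 1 hydroxyl.
Carboxylic acid count: 1.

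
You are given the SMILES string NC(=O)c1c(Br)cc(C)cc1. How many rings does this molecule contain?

In SMILES, each pair of matching ring-closure digits denotes one ring-closing bond; the number of such bonds equals the number of independent rings.
Ring-closure bonds here: 1.

1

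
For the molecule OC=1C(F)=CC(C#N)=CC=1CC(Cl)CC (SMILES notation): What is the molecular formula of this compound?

C11H11ClFNO

Walk through each heavy atom and fill implicit hydrogens from standard valence (C 4, N 3, O 2, S 2, halogen 1):
  atom 1: O, bond orders sum to 1 (valence 2) → 1 H
  atom 2: C, bond orders sum to 4 (valence 4) → 0 H
  atom 3: C, bond orders sum to 4 (valence 4) → 0 H
  atom 4: F (halogen, monovalent) → 0 H
  atom 5: C, bond orders sum to 3 (valence 4) → 1 H
  atom 6: C, bond orders sum to 4 (valence 4) → 0 H
  atom 7: C, bond orders sum to 4 (valence 4) → 0 H
  atom 8: N, bond orders sum to 3 (valence 3) → 0 H
  atom 9: C, bond orders sum to 3 (valence 4) → 1 H
  atom 10: C, bond orders sum to 4 (valence 4) → 0 H
  atom 11: C, bond orders sum to 2 (valence 4) → 2 H
  atom 12: C, bond orders sum to 3 (valence 4) → 1 H
  atom 13: Cl (halogen, monovalent) → 0 H
  atom 14: C, bond orders sum to 2 (valence 4) → 2 H
  atom 15: C, bond orders sum to 1 (valence 4) → 3 H
Totals → C:11, H:11, Cl:1, F:1, N:1, O:1.
In Hill order: C11H11ClFNO.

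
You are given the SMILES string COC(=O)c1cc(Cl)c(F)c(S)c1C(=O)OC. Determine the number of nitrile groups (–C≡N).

0

Scan the SMILES for the nitrile motif — none present.
Groups that are present: 2 ester, 1 thiol.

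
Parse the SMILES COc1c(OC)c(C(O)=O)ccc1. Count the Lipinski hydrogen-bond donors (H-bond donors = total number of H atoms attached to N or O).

1

Donors: find every N or O and count the H atoms it carries.
  atom 2 (O): bond orders sum to 2 → 0 H
  atom 5 (O): bond orders sum to 2 → 0 H
  atom 9 (O): bond orders sum to 1 → 1 H
  atom 10 (O): bond orders sum to 2 → 0 H
Lipinski HBD = 1.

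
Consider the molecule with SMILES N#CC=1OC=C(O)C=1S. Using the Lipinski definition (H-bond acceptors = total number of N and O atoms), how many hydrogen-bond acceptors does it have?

N atoms: 1; O atoms: 2.
Lipinski HBA = 1 + 2 = 3.

3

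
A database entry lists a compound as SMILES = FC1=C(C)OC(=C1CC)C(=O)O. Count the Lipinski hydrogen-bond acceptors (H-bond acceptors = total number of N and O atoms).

3

N atoms: 0; O atoms: 3.
Lipinski HBA = 0 + 3 = 3.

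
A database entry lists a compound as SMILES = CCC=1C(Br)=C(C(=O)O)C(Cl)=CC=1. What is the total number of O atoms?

Scan the SMILES for O atoms (remember two-letter symbols like Cl and Br are single atoms).
Oxygen count: 2.

2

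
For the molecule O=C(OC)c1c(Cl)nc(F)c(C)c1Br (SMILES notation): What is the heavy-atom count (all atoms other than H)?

14

Every atom symbol written in the SMILES (organic subset) is one heavy atom; implicit H are not written.
Heavy atoms by element → Br:1, C:8, Cl:1, F:1, N:1, O:2.
Total: 14.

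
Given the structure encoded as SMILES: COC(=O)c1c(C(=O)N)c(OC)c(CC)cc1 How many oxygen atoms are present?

Scan the SMILES for O atoms (remember two-letter symbols like Cl and Br are single atoms).
Oxygen count: 4.

4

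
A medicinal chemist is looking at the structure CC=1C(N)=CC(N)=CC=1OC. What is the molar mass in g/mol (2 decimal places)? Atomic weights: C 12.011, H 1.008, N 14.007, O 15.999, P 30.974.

152.20 g/mol

First, the molecular formula is C8H12N2O (counting implicit H from valence).
  C: 8 × 12.011 = 96.088
  H: 12 × 1.008 = 12.096
  N: 2 × 14.007 = 28.014
  O: 1 × 15.999 = 15.999
Sum: 8×12.011 + 12×1.008 + 2×14.007 + 1×15.999 = 152.197 → 152.20 g/mol.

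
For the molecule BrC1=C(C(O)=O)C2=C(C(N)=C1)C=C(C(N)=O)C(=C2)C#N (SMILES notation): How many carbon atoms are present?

13

Count every carbon token in the SMILES (each C, including those in ring-closure positions and inside branches).
Carbon count: 13.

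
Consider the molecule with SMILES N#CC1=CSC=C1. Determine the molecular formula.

C5H3NS

Walk through each heavy atom and fill implicit hydrogens from standard valence (C 4, N 3, O 2, S 2, halogen 1):
  atom 1: N, bond orders sum to 3 (valence 3) → 0 H
  atom 2: C, bond orders sum to 4 (valence 4) → 0 H
  atom 3: C, bond orders sum to 4 (valence 4) → 0 H
  atom 4: C, bond orders sum to 3 (valence 4) → 1 H
  atom 5: S, bond orders sum to 2 (valence 2) → 0 H
  atom 6: C, bond orders sum to 3 (valence 4) → 1 H
  atom 7: C, bond orders sum to 3 (valence 4) → 1 H
Totals → C:5, H:3, N:1, S:1.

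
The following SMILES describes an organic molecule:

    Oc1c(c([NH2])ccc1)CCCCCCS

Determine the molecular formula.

C12H19NOS

Walk through each heavy atom and fill implicit hydrogens from standard valence (C 4, N 3, O 2, S 2, halogen 1); for lowercase aromatic atoms, an aromatic c carries 1 H when it has two neighbours and 0 H with three, and aromatic n carries 0 H:
  atom 1: O, bond orders sum to 1 (valence 2) → 1 H
  atom 2: aromatic c, 3 neighbours → 0 H
  atom 3: aromatic c, 3 neighbours → 0 H
  atom 4: aromatic c, 3 neighbours → 0 H
  atom 5: N with explicit H count 2
  atom 6: aromatic c, 2 neighbours → 1 H
  atom 7: aromatic c, 2 neighbours → 1 H
  atom 8: aromatic c, 2 neighbours → 1 H
  atom 9: C, bond orders sum to 2 (valence 4) → 2 H
  atom 10: C, bond orders sum to 2 (valence 4) → 2 H
  atom 11: C, bond orders sum to 2 (valence 4) → 2 H
  atom 12: C, bond orders sum to 2 (valence 4) → 2 H
  atom 13: C, bond orders sum to 2 (valence 4) → 2 H
  atom 14: C, bond orders sum to 2 (valence 4) → 2 H
  atom 15: S, bond orders sum to 1 (valence 2) → 1 H
Totals → C:12, H:19, N:1, O:1, S:1.
In Hill order: C12H19NOS.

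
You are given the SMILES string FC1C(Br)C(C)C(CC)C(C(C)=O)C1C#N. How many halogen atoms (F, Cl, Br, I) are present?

2

Halogen atoms appear at heavy-atom positions 1, 4 (1×Br, 1×F).
Other groups present: 1 ketone, 1 nitrile.
Halogen count: 2.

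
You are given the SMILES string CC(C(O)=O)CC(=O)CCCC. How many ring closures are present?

0

In SMILES, each pair of matching ring-closure digits denotes one ring-closing bond; the number of such bonds equals the number of independent rings.
Ring-closure bonds here: 0.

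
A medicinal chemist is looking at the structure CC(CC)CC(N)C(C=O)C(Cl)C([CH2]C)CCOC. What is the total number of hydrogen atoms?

30

Walk through each heavy atom and fill implicit hydrogens from standard valence (C 4, N 3, O 2, S 2, halogen 1):
  atom 1: C, bond orders sum to 1 (valence 4) → 3 H
  atom 2: C, bond orders sum to 3 (valence 4) → 1 H
  atom 3: C, bond orders sum to 2 (valence 4) → 2 H
  atom 4: C, bond orders sum to 1 (valence 4) → 3 H
  atom 5: C, bond orders sum to 2 (valence 4) → 2 H
  atom 6: C, bond orders sum to 3 (valence 4) → 1 H
  atom 7: N, bond orders sum to 1 (valence 3) → 2 H
  atom 8: C, bond orders sum to 3 (valence 4) → 1 H
  atom 9: C, bond orders sum to 3 (valence 4) → 1 H
  atom 10: O, bond orders sum to 2 (valence 2) → 0 H
  atom 11: C, bond orders sum to 3 (valence 4) → 1 H
  atom 12: Cl (halogen, monovalent) → 0 H
  atom 13: C, bond orders sum to 3 (valence 4) → 1 H
  atom 14: C with explicit H count 2
  atom 15: C, bond orders sum to 1 (valence 4) → 3 H
  atom 16: C, bond orders sum to 2 (valence 4) → 2 H
  atom 17: C, bond orders sum to 2 (valence 4) → 2 H
  atom 18: O, bond orders sum to 2 (valence 2) → 0 H
  atom 19: C, bond orders sum to 1 (valence 4) → 3 H
Total hydrogens: 30.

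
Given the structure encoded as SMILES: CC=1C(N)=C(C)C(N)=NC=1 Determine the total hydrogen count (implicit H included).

11

Walk through each heavy atom and fill implicit hydrogens from standard valence (C 4, N 3, O 2, S 2, halogen 1):
  atom 1: C, bond orders sum to 1 (valence 4) → 3 H
  atom 2: C, bond orders sum to 4 (valence 4) → 0 H
  atom 3: C, bond orders sum to 4 (valence 4) → 0 H
  atom 4: N, bond orders sum to 1 (valence 3) → 2 H
  atom 5: C, bond orders sum to 4 (valence 4) → 0 H
  atom 6: C, bond orders sum to 1 (valence 4) → 3 H
  atom 7: C, bond orders sum to 4 (valence 4) → 0 H
  atom 8: N, bond orders sum to 1 (valence 3) → 2 H
  atom 9: N, bond orders sum to 3 (valence 3) → 0 H
  atom 10: C, bond orders sum to 3 (valence 4) → 1 H
Total hydrogens: 11.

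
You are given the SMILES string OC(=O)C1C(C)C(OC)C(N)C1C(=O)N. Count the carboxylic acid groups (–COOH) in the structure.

The carboxylic acid motif appears at heavy-atom position 2 in the SMILES.
Other groups present: 1 amide, 1 ether, 1 primary amine.
Carboxylic acid count: 1.

1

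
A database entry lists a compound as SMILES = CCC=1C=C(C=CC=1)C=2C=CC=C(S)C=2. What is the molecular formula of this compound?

C14H14S

Walk through each heavy atom and fill implicit hydrogens from standard valence (C 4, N 3, O 2, S 2, halogen 1):
  atom 1: C, bond orders sum to 1 (valence 4) → 3 H
  atom 2: C, bond orders sum to 2 (valence 4) → 2 H
  atom 3: C, bond orders sum to 4 (valence 4) → 0 H
  atom 4: C, bond orders sum to 3 (valence 4) → 1 H
  atom 5: C, bond orders sum to 4 (valence 4) → 0 H
  atom 6: C, bond orders sum to 3 (valence 4) → 1 H
  atom 7: C, bond orders sum to 3 (valence 4) → 1 H
  atom 8: C, bond orders sum to 3 (valence 4) → 1 H
  atom 9: C, bond orders sum to 4 (valence 4) → 0 H
  atom 10: C, bond orders sum to 3 (valence 4) → 1 H
  atom 11: C, bond orders sum to 3 (valence 4) → 1 H
  atom 12: C, bond orders sum to 3 (valence 4) → 1 H
  atom 13: C, bond orders sum to 4 (valence 4) → 0 H
  atom 14: S, bond orders sum to 1 (valence 2) → 1 H
  atom 15: C, bond orders sum to 3 (valence 4) → 1 H
Totals → C:14, H:14, S:1.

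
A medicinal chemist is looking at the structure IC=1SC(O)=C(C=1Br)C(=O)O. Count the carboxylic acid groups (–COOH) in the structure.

The carboxylic acid motif appears at heavy-atom position 9 in the SMILES.
Other groups present: 1 hydroxyl.
Carboxylic acid count: 1.

1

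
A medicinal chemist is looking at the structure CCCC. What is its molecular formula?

C4H10

Walk through each heavy atom and fill implicit hydrogens from standard valence (C 4, N 3, O 2, S 2, halogen 1):
  atom 1: C, bond orders sum to 1 (valence 4) → 3 H
  atom 2: C, bond orders sum to 2 (valence 4) → 2 H
  atom 3: C, bond orders sum to 2 (valence 4) → 2 H
  atom 4: C, bond orders sum to 1 (valence 4) → 3 H
Totals → C:4, H:10.
In Hill order: C4H10.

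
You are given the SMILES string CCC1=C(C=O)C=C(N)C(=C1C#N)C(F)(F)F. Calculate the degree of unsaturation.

7

Degree of unsaturation = (number of rings) + (number of π bonds).
Ring closures in the SMILES: 1.
π bonds: 4 double bonds (each 1 DoU), 1 triple bond (each 2 DoU) → 6 DoU from unsaturation.
Total DoU = 1 + 6 = 7.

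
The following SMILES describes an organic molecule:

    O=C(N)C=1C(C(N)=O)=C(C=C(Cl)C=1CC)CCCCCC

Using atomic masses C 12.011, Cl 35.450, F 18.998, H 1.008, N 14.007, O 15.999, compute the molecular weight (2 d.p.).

First, the molecular formula is C16H23ClN2O2 (counting implicit H from valence).
  C: 16 × 12.011 = 192.176
  Cl: 1 × 35.450 = 35.450
  H: 23 × 1.008 = 23.184
  N: 2 × 14.007 = 28.014
  O: 2 × 15.999 = 31.998
Sum: 16×12.011 + 1×35.450 + 23×1.008 + 2×14.007 + 2×15.999 = 310.822 → 310.82 g/mol.

310.82 g/mol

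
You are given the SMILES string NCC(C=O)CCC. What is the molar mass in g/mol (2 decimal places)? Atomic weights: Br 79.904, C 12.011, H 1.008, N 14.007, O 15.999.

First, the molecular formula is C6H13NO (counting implicit H from valence).
  C: 6 × 12.011 = 72.066
  H: 13 × 1.008 = 13.104
  N: 1 × 14.007 = 14.007
  O: 1 × 15.999 = 15.999
Sum: 6×12.011 + 13×1.008 + 1×14.007 + 1×15.999 = 115.176 → 115.18 g/mol.

115.18 g/mol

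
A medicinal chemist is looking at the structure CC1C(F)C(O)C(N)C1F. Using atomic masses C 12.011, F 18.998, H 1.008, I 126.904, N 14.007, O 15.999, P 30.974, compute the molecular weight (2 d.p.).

First, the molecular formula is C6H11F2NO (counting implicit H from valence).
  C: 6 × 12.011 = 72.066
  F: 2 × 18.998 = 37.996
  H: 11 × 1.008 = 11.088
  N: 1 × 14.007 = 14.007
  O: 1 × 15.999 = 15.999
Sum: 6×12.011 + 2×18.998 + 11×1.008 + 1×14.007 + 1×15.999 = 151.156 → 151.16 g/mol.

151.16 g/mol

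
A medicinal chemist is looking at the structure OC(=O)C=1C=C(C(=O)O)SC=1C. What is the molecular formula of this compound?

Walk through each heavy atom and fill implicit hydrogens from standard valence (C 4, N 3, O 2, S 2, halogen 1):
  atom 1: O, bond orders sum to 1 (valence 2) → 1 H
  atom 2: C, bond orders sum to 4 (valence 4) → 0 H
  atom 3: O, bond orders sum to 2 (valence 2) → 0 H
  atom 4: C, bond orders sum to 4 (valence 4) → 0 H
  atom 5: C, bond orders sum to 3 (valence 4) → 1 H
  atom 6: C, bond orders sum to 4 (valence 4) → 0 H
  atom 7: C, bond orders sum to 4 (valence 4) → 0 H
  atom 8: O, bond orders sum to 2 (valence 2) → 0 H
  atom 9: O, bond orders sum to 1 (valence 2) → 1 H
  atom 10: S, bond orders sum to 2 (valence 2) → 0 H
  atom 11: C, bond orders sum to 4 (valence 4) → 0 H
  atom 12: C, bond orders sum to 1 (valence 4) → 3 H
Totals → C:7, H:6, O:4, S:1.

C7H6O4S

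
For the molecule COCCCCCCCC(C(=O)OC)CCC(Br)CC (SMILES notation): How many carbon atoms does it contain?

16

Count every carbon token in the SMILES (each C, including those in ring-closure positions and inside branches).
Carbon count: 16.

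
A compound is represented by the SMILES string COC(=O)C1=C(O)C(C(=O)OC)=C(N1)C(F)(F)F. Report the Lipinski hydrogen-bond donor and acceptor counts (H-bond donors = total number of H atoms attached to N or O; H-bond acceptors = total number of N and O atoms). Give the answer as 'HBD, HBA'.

2, 6

Donors: find every N or O and count the H atoms it carries.
  atom 2 (O): bond orders sum to 2 → 0 H
  atom 4 (O): bond orders sum to 2 → 0 H
  atom 7 (O): bond orders sum to 1 → 1 H
  atom 10 (O): bond orders sum to 2 → 0 H
  atom 11 (O): bond orders sum to 2 → 0 H
  atom 14 (N): bond orders sum to 2 → 1 H
Lipinski HBD = 2.
Acceptors: N atoms = 1, O atoms = 5 → HBA = 6.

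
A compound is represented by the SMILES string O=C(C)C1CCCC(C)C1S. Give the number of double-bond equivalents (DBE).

Molecular formula: C9H16OS.
DoU = (2C + 2 + N − H − X) / 2, where X is the halogen count and O/S are ignored.
    = (2·9 + 2 + 0 − 16 − 0) / 2 = 4 / 2 = 2.

2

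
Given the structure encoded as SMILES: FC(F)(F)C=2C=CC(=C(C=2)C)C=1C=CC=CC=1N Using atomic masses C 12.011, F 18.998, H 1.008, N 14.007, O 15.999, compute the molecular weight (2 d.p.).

First, the molecular formula is C14H12F3N (counting implicit H from valence).
  C: 14 × 12.011 = 168.154
  F: 3 × 18.998 = 56.994
  H: 12 × 1.008 = 12.096
  N: 1 × 14.007 = 14.007
Sum: 14×12.011 + 3×18.998 + 12×1.008 + 1×14.007 = 251.251 → 251.25 g/mol.

251.25 g/mol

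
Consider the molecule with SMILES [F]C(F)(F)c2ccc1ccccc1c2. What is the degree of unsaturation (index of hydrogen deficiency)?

7

Molecular formula: C11H7F3.
DoU = (2C + 2 + N − H − X) / 2, where X is the halogen count and O/S are ignored.
    = (2·11 + 2 + 0 − 7 − 3) / 2 = 14 / 2 = 7.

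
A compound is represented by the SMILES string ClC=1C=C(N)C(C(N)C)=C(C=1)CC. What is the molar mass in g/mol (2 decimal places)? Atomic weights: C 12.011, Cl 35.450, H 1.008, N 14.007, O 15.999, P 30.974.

First, the molecular formula is C10H15ClN2 (counting implicit H from valence).
  C: 10 × 12.011 = 120.110
  Cl: 1 × 35.450 = 35.450
  H: 15 × 1.008 = 15.120
  N: 2 × 14.007 = 28.014
Sum: 10×12.011 + 1×35.450 + 15×1.008 + 2×14.007 = 198.694 → 198.69 g/mol.

198.69 g/mol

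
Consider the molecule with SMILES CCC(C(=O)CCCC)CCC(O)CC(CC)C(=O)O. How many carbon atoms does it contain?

Count every carbon token in the SMILES (each C, including those in ring-closure positions and inside branches).
Carbon count: 16.

16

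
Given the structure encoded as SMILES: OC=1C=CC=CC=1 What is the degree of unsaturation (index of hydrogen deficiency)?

Degree of unsaturation = (number of rings) + (number of π bonds).
Ring closures in the SMILES: 1.
π bonds: 3 double bonds (each 1 DoU) → 3 DoU from unsaturation.
Total DoU = 1 + 3 = 4.

4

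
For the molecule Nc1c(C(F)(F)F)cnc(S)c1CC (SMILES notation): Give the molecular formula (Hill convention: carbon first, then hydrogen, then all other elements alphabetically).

C8H9F3N2S

Walk through each heavy atom and fill implicit hydrogens from standard valence (C 4, N 3, O 2, S 2, halogen 1); for lowercase aromatic atoms, an aromatic c carries 1 H when it has two neighbours and 0 H with three, and aromatic n carries 0 H:
  atom 1: N, bond orders sum to 1 (valence 3) → 2 H
  atom 2: aromatic c, 3 neighbours → 0 H
  atom 3: aromatic c, 3 neighbours → 0 H
  atom 4: C, bond orders sum to 4 (valence 4) → 0 H
  atom 5: F (halogen, monovalent) → 0 H
  atom 6: F (halogen, monovalent) → 0 H
  atom 7: F (halogen, monovalent) → 0 H
  atom 8: aromatic c, 2 neighbours → 1 H
  atom 9: aromatic n, 2 neighbours → 0 H
  atom 10: aromatic c, 3 neighbours → 0 H
  atom 11: S, bond orders sum to 1 (valence 2) → 1 H
  atom 12: aromatic c, 3 neighbours → 0 H
  atom 13: C, bond orders sum to 2 (valence 4) → 2 H
  atom 14: C, bond orders sum to 1 (valence 4) → 3 H
Totals → C:8, H:9, F:3, N:2, S:1.
In Hill order: C8H9F3N2S.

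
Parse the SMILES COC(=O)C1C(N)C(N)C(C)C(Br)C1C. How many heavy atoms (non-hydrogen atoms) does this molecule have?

15

Every atom symbol written in the SMILES (organic subset) is one heavy atom; implicit H are not written.
Heavy atoms by element → Br:1, C:10, N:2, O:2.
Total: 15.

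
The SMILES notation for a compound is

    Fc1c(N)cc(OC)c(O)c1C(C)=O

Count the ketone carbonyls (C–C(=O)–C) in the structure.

The ketone motif appears at heavy-atom position 12 in the SMILES.
Other groups present: 1 ether, 1 hydroxyl, 1 primary amine.
Ketone count: 1.

1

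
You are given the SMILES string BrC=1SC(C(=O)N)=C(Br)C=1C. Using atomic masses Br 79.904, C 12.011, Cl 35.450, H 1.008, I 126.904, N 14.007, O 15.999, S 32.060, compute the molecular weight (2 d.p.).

First, the molecular formula is C6H5Br2NOS (counting implicit H from valence).
  Br: 2 × 79.904 = 159.808
  C: 6 × 12.011 = 72.066
  H: 5 × 1.008 = 5.040
  N: 1 × 14.007 = 14.007
  O: 1 × 15.999 = 15.999
  S: 1 × 32.060 = 32.060
Sum: 2×79.904 + 6×12.011 + 5×1.008 + 1×14.007 + 1×15.999 + 1×32.060 = 298.980 → 298.98 g/mol.

298.98 g/mol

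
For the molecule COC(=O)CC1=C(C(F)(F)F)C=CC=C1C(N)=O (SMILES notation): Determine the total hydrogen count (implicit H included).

Walk through each heavy atom and fill implicit hydrogens from standard valence (C 4, N 3, O 2, S 2, halogen 1):
  atom 1: C, bond orders sum to 1 (valence 4) → 3 H
  atom 2: O, bond orders sum to 2 (valence 2) → 0 H
  atom 3: C, bond orders sum to 4 (valence 4) → 0 H
  atom 4: O, bond orders sum to 2 (valence 2) → 0 H
  atom 5: C, bond orders sum to 2 (valence 4) → 2 H
  atom 6: C, bond orders sum to 4 (valence 4) → 0 H
  atom 7: C, bond orders sum to 4 (valence 4) → 0 H
  atom 8: C, bond orders sum to 4 (valence 4) → 0 H
  atom 9: F (halogen, monovalent) → 0 H
  atom 10: F (halogen, monovalent) → 0 H
  atom 11: F (halogen, monovalent) → 0 H
  atom 12: C, bond orders sum to 3 (valence 4) → 1 H
  atom 13: C, bond orders sum to 3 (valence 4) → 1 H
  atom 14: C, bond orders sum to 3 (valence 4) → 1 H
  atom 15: C, bond orders sum to 4 (valence 4) → 0 H
  atom 16: C, bond orders sum to 4 (valence 4) → 0 H
  atom 17: N, bond orders sum to 1 (valence 3) → 2 H
  atom 18: O, bond orders sum to 2 (valence 2) → 0 H
Total hydrogens: 10.

10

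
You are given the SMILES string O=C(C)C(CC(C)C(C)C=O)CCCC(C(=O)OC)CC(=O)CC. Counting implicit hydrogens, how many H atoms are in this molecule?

32

Walk through each heavy atom and fill implicit hydrogens from standard valence (C 4, N 3, O 2, S 2, halogen 1):
  atom 1: O, bond orders sum to 2 (valence 2) → 0 H
  atom 2: C, bond orders sum to 4 (valence 4) → 0 H
  atom 3: C, bond orders sum to 1 (valence 4) → 3 H
  atom 4: C, bond orders sum to 3 (valence 4) → 1 H
  atom 5: C, bond orders sum to 2 (valence 4) → 2 H
  atom 6: C, bond orders sum to 3 (valence 4) → 1 H
  atom 7: C, bond orders sum to 1 (valence 4) → 3 H
  atom 8: C, bond orders sum to 3 (valence 4) → 1 H
  atom 9: C, bond orders sum to 1 (valence 4) → 3 H
  atom 10: C, bond orders sum to 3 (valence 4) → 1 H
  atom 11: O, bond orders sum to 2 (valence 2) → 0 H
  atom 12: C, bond orders sum to 2 (valence 4) → 2 H
  atom 13: C, bond orders sum to 2 (valence 4) → 2 H
  atom 14: C, bond orders sum to 2 (valence 4) → 2 H
  atom 15: C, bond orders sum to 3 (valence 4) → 1 H
  atom 16: C, bond orders sum to 4 (valence 4) → 0 H
  atom 17: O, bond orders sum to 2 (valence 2) → 0 H
  atom 18: O, bond orders sum to 2 (valence 2) → 0 H
  atom 19: C, bond orders sum to 1 (valence 4) → 3 H
  atom 20: C, bond orders sum to 2 (valence 4) → 2 H
  atom 21: C, bond orders sum to 4 (valence 4) → 0 H
  atom 22: O, bond orders sum to 2 (valence 2) → 0 H
  atom 23: C, bond orders sum to 2 (valence 4) → 2 H
  atom 24: C, bond orders sum to 1 (valence 4) → 3 H
Total hydrogens: 32.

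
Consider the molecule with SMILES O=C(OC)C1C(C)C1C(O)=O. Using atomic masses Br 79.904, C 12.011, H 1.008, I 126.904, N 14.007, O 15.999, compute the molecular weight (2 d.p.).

First, the molecular formula is C7H10O4 (counting implicit H from valence).
  C: 7 × 12.011 = 84.077
  H: 10 × 1.008 = 10.080
  O: 4 × 15.999 = 63.996
Sum: 7×12.011 + 10×1.008 + 4×15.999 = 158.153 → 158.15 g/mol.

158.15 g/mol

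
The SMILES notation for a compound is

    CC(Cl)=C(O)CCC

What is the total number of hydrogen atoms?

Walk through each heavy atom and fill implicit hydrogens from standard valence (C 4, N 3, O 2, S 2, halogen 1):
  atom 1: C, bond orders sum to 1 (valence 4) → 3 H
  atom 2: C, bond orders sum to 4 (valence 4) → 0 H
  atom 3: Cl (halogen, monovalent) → 0 H
  atom 4: C, bond orders sum to 4 (valence 4) → 0 H
  atom 5: O, bond orders sum to 1 (valence 2) → 1 H
  atom 6: C, bond orders sum to 2 (valence 4) → 2 H
  atom 7: C, bond orders sum to 2 (valence 4) → 2 H
  atom 8: C, bond orders sum to 1 (valence 4) → 3 H
Total hydrogens: 11.

11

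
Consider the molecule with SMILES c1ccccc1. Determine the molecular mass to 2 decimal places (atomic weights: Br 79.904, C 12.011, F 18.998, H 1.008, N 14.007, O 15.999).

First, the molecular formula is C6H6 (counting implicit H from valence).
  C: 6 × 12.011 = 72.066
  H: 6 × 1.008 = 6.048
Sum: 6×12.011 + 6×1.008 = 78.114 → 78.11 g/mol.

78.11 g/mol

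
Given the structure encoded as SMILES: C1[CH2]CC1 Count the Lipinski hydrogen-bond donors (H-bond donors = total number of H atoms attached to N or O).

0

Donors: find every N or O and count the H atoms it carries.
  (no N or O atoms present)
Lipinski HBD = 0.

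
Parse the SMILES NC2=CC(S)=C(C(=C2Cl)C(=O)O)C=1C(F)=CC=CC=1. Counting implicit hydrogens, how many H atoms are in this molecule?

9

Walk through each heavy atom and fill implicit hydrogens from standard valence (C 4, N 3, O 2, S 2, halogen 1):
  atom 1: N, bond orders sum to 1 (valence 3) → 2 H
  atom 2: C, bond orders sum to 4 (valence 4) → 0 H
  atom 3: C, bond orders sum to 3 (valence 4) → 1 H
  atom 4: C, bond orders sum to 4 (valence 4) → 0 H
  atom 5: S, bond orders sum to 1 (valence 2) → 1 H
  atom 6: C, bond orders sum to 4 (valence 4) → 0 H
  atom 7: C, bond orders sum to 4 (valence 4) → 0 H
  atom 8: C, bond orders sum to 4 (valence 4) → 0 H
  atom 9: Cl (halogen, monovalent) → 0 H
  atom 10: C, bond orders sum to 4 (valence 4) → 0 H
  atom 11: O, bond orders sum to 2 (valence 2) → 0 H
  atom 12: O, bond orders sum to 1 (valence 2) → 1 H
  atom 13: C, bond orders sum to 4 (valence 4) → 0 H
  atom 14: C, bond orders sum to 4 (valence 4) → 0 H
  atom 15: F (halogen, monovalent) → 0 H
  atom 16: C, bond orders sum to 3 (valence 4) → 1 H
  atom 17: C, bond orders sum to 3 (valence 4) → 1 H
  atom 18: C, bond orders sum to 3 (valence 4) → 1 H
  atom 19: C, bond orders sum to 3 (valence 4) → 1 H
Total hydrogens: 9.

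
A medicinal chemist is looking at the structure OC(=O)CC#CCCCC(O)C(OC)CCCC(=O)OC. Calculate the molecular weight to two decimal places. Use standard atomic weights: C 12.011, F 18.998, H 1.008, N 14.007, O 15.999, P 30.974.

First, the molecular formula is C15H24O6 (counting implicit H from valence).
  C: 15 × 12.011 = 180.165
  H: 24 × 1.008 = 24.192
  O: 6 × 15.999 = 95.994
Sum: 15×12.011 + 24×1.008 + 6×15.999 = 300.351 → 300.35 g/mol.

300.35 g/mol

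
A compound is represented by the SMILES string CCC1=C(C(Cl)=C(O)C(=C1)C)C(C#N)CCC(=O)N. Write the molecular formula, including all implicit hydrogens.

Walk through each heavy atom and fill implicit hydrogens from standard valence (C 4, N 3, O 2, S 2, halogen 1):
  atom 1: C, bond orders sum to 1 (valence 4) → 3 H
  atom 2: C, bond orders sum to 2 (valence 4) → 2 H
  atom 3: C, bond orders sum to 4 (valence 4) → 0 H
  atom 4: C, bond orders sum to 4 (valence 4) → 0 H
  atom 5: C, bond orders sum to 4 (valence 4) → 0 H
  atom 6: Cl (halogen, monovalent) → 0 H
  atom 7: C, bond orders sum to 4 (valence 4) → 0 H
  atom 8: O, bond orders sum to 1 (valence 2) → 1 H
  atom 9: C, bond orders sum to 4 (valence 4) → 0 H
  atom 10: C, bond orders sum to 3 (valence 4) → 1 H
  atom 11: C, bond orders sum to 1 (valence 4) → 3 H
  atom 12: C, bond orders sum to 3 (valence 4) → 1 H
  atom 13: C, bond orders sum to 4 (valence 4) → 0 H
  atom 14: N, bond orders sum to 3 (valence 3) → 0 H
  atom 15: C, bond orders sum to 2 (valence 4) → 2 H
  atom 16: C, bond orders sum to 2 (valence 4) → 2 H
  atom 17: C, bond orders sum to 4 (valence 4) → 0 H
  atom 18: O, bond orders sum to 2 (valence 2) → 0 H
  atom 19: N, bond orders sum to 1 (valence 3) → 2 H
Totals → C:14, H:17, Cl:1, N:2, O:2.

C14H17ClN2O2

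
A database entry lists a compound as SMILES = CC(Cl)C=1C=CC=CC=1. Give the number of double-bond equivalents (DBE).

4

Molecular formula: C8H9Cl.
DoU = (2C + 2 + N − H − X) / 2, where X is the halogen count and O/S are ignored.
    = (2·8 + 2 + 0 − 9 − 1) / 2 = 8 / 2 = 4.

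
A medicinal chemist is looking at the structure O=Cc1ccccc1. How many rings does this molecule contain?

In SMILES, each pair of matching ring-closure digits denotes one ring-closing bond; the number of such bonds equals the number of independent rings.
Ring-closure bonds here: 1.

1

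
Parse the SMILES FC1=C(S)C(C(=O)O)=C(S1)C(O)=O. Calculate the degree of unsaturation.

Molecular formula: C6H3FO4S2.
DoU = (2C + 2 + N − H − X) / 2, where X is the halogen count and O/S are ignored.
    = (2·6 + 2 + 0 − 3 − 1) / 2 = 10 / 2 = 5.

5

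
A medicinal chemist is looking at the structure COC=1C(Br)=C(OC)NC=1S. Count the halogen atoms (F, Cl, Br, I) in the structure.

Halogen atoms appear at heavy-atom position 5 (1×Br).
Other groups present: 2 ether, 1 thiol.
Halogen count: 1.

1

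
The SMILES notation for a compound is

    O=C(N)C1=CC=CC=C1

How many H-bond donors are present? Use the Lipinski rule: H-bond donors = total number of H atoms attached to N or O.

2

Donors: find every N or O and count the H atoms it carries.
  atom 1 (O): bond orders sum to 2 → 0 H
  atom 3 (N): bond orders sum to 1 → 2 H
Lipinski HBD = 2.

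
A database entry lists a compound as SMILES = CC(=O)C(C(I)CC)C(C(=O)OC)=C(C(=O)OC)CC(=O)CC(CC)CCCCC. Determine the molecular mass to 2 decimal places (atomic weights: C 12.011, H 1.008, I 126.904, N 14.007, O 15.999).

536.45 g/mol

First, the molecular formula is C23H37IO6 (counting implicit H from valence).
  C: 23 × 12.011 = 276.253
  H: 37 × 1.008 = 37.296
  I: 1 × 126.904 = 126.904
  O: 6 × 15.999 = 95.994
Sum: 23×12.011 + 37×1.008 + 1×126.904 + 6×15.999 = 536.447 → 536.45 g/mol.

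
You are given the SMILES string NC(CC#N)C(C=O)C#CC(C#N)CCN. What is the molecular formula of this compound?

C11H14N4O

Walk through each heavy atom and fill implicit hydrogens from standard valence (C 4, N 3, O 2, S 2, halogen 1):
  atom 1: N, bond orders sum to 1 (valence 3) → 2 H
  atom 2: C, bond orders sum to 3 (valence 4) → 1 H
  atom 3: C, bond orders sum to 2 (valence 4) → 2 H
  atom 4: C, bond orders sum to 4 (valence 4) → 0 H
  atom 5: N, bond orders sum to 3 (valence 3) → 0 H
  atom 6: C, bond orders sum to 3 (valence 4) → 1 H
  atom 7: C, bond orders sum to 3 (valence 4) → 1 H
  atom 8: O, bond orders sum to 2 (valence 2) → 0 H
  atom 9: C, bond orders sum to 4 (valence 4) → 0 H
  atom 10: C, bond orders sum to 4 (valence 4) → 0 H
  atom 11: C, bond orders sum to 3 (valence 4) → 1 H
  atom 12: C, bond orders sum to 4 (valence 4) → 0 H
  atom 13: N, bond orders sum to 3 (valence 3) → 0 H
  atom 14: C, bond orders sum to 2 (valence 4) → 2 H
  atom 15: C, bond orders sum to 2 (valence 4) → 2 H
  atom 16: N, bond orders sum to 1 (valence 3) → 2 H
Totals → C:11, H:14, N:4, O:1.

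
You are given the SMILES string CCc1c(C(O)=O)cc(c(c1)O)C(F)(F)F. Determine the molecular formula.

C10H9F3O3

Walk through each heavy atom and fill implicit hydrogens from standard valence (C 4, N 3, O 2, S 2, halogen 1); for lowercase aromatic atoms, an aromatic c carries 1 H when it has two neighbours and 0 H with three, and aromatic n carries 0 H:
  atom 1: C, bond orders sum to 1 (valence 4) → 3 H
  atom 2: C, bond orders sum to 2 (valence 4) → 2 H
  atom 3: aromatic c, 3 neighbours → 0 H
  atom 4: aromatic c, 3 neighbours → 0 H
  atom 5: C, bond orders sum to 4 (valence 4) → 0 H
  atom 6: O, bond orders sum to 1 (valence 2) → 1 H
  atom 7: O, bond orders sum to 2 (valence 2) → 0 H
  atom 8: aromatic c, 2 neighbours → 1 H
  atom 9: aromatic c, 3 neighbours → 0 H
  atom 10: aromatic c, 3 neighbours → 0 H
  atom 11: aromatic c, 2 neighbours → 1 H
  atom 12: O, bond orders sum to 1 (valence 2) → 1 H
  atom 13: C, bond orders sum to 4 (valence 4) → 0 H
  atom 14: F (halogen, monovalent) → 0 H
  atom 15: F (halogen, monovalent) → 0 H
  atom 16: F (halogen, monovalent) → 0 H
Totals → C:10, H:9, F:3, O:3.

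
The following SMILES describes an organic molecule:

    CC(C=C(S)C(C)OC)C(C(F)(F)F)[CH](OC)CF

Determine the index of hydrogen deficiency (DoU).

1

Degree of unsaturation = (number of rings) + (number of π bonds).
Ring closures in the SMILES: 0.
π bonds: 1 double bond (each 1 DoU) → 1 DoU from unsaturation.
Total DoU = 0 + 1 = 1.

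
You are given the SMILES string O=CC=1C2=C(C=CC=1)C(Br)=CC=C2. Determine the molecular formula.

C11H7BrO

Walk through each heavy atom and fill implicit hydrogens from standard valence (C 4, N 3, O 2, S 2, halogen 1):
  atom 1: O, bond orders sum to 2 (valence 2) → 0 H
  atom 2: C, bond orders sum to 3 (valence 4) → 1 H
  atom 3: C, bond orders sum to 4 (valence 4) → 0 H
  atom 4: C, bond orders sum to 4 (valence 4) → 0 H
  atom 5: C, bond orders sum to 4 (valence 4) → 0 H
  atom 6: C, bond orders sum to 3 (valence 4) → 1 H
  atom 7: C, bond orders sum to 3 (valence 4) → 1 H
  atom 8: C, bond orders sum to 3 (valence 4) → 1 H
  atom 9: C, bond orders sum to 4 (valence 4) → 0 H
  atom 10: Br (halogen, monovalent) → 0 H
  atom 11: C, bond orders sum to 3 (valence 4) → 1 H
  atom 12: C, bond orders sum to 3 (valence 4) → 1 H
  atom 13: C, bond orders sum to 3 (valence 4) → 1 H
Totals → C:11, H:7, Br:1, O:1.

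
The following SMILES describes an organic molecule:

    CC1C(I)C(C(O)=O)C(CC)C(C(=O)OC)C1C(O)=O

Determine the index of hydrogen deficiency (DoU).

4

Degree of unsaturation = (number of rings) + (number of π bonds).
Ring closures in the SMILES: 1.
π bonds: 3 double bonds (each 1 DoU) → 3 DoU from unsaturation.
Total DoU = 1 + 3 = 4.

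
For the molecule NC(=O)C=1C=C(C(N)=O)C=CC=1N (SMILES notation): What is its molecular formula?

Walk through each heavy atom and fill implicit hydrogens from standard valence (C 4, N 3, O 2, S 2, halogen 1):
  atom 1: N, bond orders sum to 1 (valence 3) → 2 H
  atom 2: C, bond orders sum to 4 (valence 4) → 0 H
  atom 3: O, bond orders sum to 2 (valence 2) → 0 H
  atom 4: C, bond orders sum to 4 (valence 4) → 0 H
  atom 5: C, bond orders sum to 3 (valence 4) → 1 H
  atom 6: C, bond orders sum to 4 (valence 4) → 0 H
  atom 7: C, bond orders sum to 4 (valence 4) → 0 H
  atom 8: N, bond orders sum to 1 (valence 3) → 2 H
  atom 9: O, bond orders sum to 2 (valence 2) → 0 H
  atom 10: C, bond orders sum to 3 (valence 4) → 1 H
  atom 11: C, bond orders sum to 3 (valence 4) → 1 H
  atom 12: C, bond orders sum to 4 (valence 4) → 0 H
  atom 13: N, bond orders sum to 1 (valence 3) → 2 H
Totals → C:8, H:9, N:3, O:2.

C8H9N3O2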